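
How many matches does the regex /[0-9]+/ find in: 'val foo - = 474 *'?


Pattern: /[0-9]+/ (int literals)
Input: 'val foo - = 474 *'
Scanning for matches:
  Match 1: '474'
Total matches: 1

1


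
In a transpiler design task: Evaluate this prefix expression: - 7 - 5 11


Parsing prefix expression: - 7 - 5 11
Step 1: Innermost operation '- 5 11'
  5 - 11 = -6
Step 2: Outer operation '- 7 [-6]'
  7 - -6 = 13

13


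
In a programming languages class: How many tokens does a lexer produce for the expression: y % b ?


Scanning 'y % b'
Token 1: 'y' -> identifier
Token 2: '%' -> operator
Token 3: 'b' -> identifier
Total tokens: 3

3


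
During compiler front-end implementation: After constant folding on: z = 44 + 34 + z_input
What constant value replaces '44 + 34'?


Identifying constant sub-expression:
  Original: z = 44 + 34 + z_input
  44 and 34 are both compile-time constants
  Evaluating: 44 + 34 = 78
  After folding: z = 78 + z_input

78


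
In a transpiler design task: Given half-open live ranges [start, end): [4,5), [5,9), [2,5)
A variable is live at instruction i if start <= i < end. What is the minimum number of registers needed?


Live ranges:
  Var0: [4, 5)
  Var1: [5, 9)
  Var2: [2, 5)
Sweep-line events (position, delta, active):
  pos=2 start -> active=1
  pos=4 start -> active=2
  pos=5 end -> active=1
  pos=5 end -> active=0
  pos=5 start -> active=1
  pos=9 end -> active=0
Maximum simultaneous active: 2
Minimum registers needed: 2

2


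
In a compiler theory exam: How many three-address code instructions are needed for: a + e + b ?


Expression: a + e + b
Generating three-address code (respecting * over +/- precedence):
  Instruction 1: t1 = a + e
  Instruction 2: t2 = t1 + b
Total instructions: 2

2


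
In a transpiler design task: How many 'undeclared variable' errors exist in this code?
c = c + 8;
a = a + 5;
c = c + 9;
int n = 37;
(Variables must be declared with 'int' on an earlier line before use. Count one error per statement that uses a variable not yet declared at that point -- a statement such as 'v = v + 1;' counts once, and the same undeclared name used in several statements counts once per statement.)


Scanning code line by line:
  Line 1: use 'c' -> ERROR (undeclared)
  Line 2: use 'a' -> ERROR (undeclared)
  Line 3: use 'c' -> ERROR (undeclared)
  Line 4: declare 'n' -> declared = ['n']
Total undeclared variable errors: 3

3


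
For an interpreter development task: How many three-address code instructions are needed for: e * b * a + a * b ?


Expression: e * b * a + a * b
Generating three-address code (respecting * over +/- precedence):
  Instruction 1: t1 = e * b
  Instruction 2: t2 = t1 * a
  Instruction 3: t3 = a * b
  Instruction 4: t4 = t2 + t3
Total instructions: 4

4


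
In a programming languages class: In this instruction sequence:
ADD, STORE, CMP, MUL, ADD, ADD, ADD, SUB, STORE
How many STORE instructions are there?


Scanning instruction sequence for STORE:
  Position 1: ADD
  Position 2: STORE <- MATCH
  Position 3: CMP
  Position 4: MUL
  Position 5: ADD
  Position 6: ADD
  Position 7: ADD
  Position 8: SUB
  Position 9: STORE <- MATCH
Matches at positions: [2, 9]
Total STORE count: 2

2


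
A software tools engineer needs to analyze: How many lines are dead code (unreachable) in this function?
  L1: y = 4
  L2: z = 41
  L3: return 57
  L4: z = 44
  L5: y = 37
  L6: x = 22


Analyzing control flow:
  L1: reachable (before return)
  L2: reachable (before return)
  L3: reachable (return statement)
  L4: DEAD (after return at L3)
  L5: DEAD (after return at L3)
  L6: DEAD (after return at L3)
Return at L3, total lines = 6
Dead lines: L4 through L6
Count: 3

3


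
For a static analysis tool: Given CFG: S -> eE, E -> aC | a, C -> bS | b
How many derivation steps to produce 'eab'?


Grammar: S -> eE, E -> aC | a, C -> bS | b
Deriving 'eab':
Step 1: S -> eE => eE
Step 2: E -> aC => eaC
Step 3: C -> b => eab
Total derivation steps: 3

3


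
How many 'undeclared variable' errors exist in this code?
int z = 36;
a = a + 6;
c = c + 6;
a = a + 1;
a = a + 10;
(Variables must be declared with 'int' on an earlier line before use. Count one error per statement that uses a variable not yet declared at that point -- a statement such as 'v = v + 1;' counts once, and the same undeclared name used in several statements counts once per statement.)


Scanning code line by line:
  Line 1: declare 'z' -> declared = ['z']
  Line 2: use 'a' -> ERROR (undeclared)
  Line 3: use 'c' -> ERROR (undeclared)
  Line 4: use 'a' -> ERROR (undeclared)
  Line 5: use 'a' -> ERROR (undeclared)
Total undeclared variable errors: 4

4


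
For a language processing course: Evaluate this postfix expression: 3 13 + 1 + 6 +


Processing tokens left to right:
Push 3, Push 13
Pop 3 and 13, compute 3 + 13 = 16, push 16
Push 1
Pop 16 and 1, compute 16 + 1 = 17, push 17
Push 6
Pop 17 and 6, compute 17 + 6 = 23, push 23
Stack result: 23

23


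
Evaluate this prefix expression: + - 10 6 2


Parsing prefix expression: + - 10 6 2
Step 1: Innermost operation '- 10 6'
  10 - 6 = 4
Step 2: Outer operation '+ [4] 2'
  4 + 2 = 6

6


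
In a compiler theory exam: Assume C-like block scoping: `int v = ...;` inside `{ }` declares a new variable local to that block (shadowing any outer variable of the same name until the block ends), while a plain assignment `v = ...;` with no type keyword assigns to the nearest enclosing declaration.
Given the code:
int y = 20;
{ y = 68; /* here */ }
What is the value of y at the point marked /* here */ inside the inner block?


Analyzing scoping rules:
Outer scope: declares y = 20
Inner block: 'y = 68;' has no type keyword, so it is an assignment to the outer y (no shadowing)
Inside the block, after the assignment -> 68
Result: 68

68


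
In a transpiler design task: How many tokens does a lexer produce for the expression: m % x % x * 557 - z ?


Scanning 'm % x % x * 557 - z'
Token 1: 'm' -> identifier
Token 2: '%' -> operator
Token 3: 'x' -> identifier
Token 4: '%' -> operator
Token 5: 'x' -> identifier
Token 6: '*' -> operator
Token 7: '557' -> integer_literal
Token 8: '-' -> operator
Token 9: 'z' -> identifier
Total tokens: 9

9


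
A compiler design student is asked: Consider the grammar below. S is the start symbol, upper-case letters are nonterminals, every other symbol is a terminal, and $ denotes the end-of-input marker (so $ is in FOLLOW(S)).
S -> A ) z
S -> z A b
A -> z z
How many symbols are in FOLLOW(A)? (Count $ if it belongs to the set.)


S is the start symbol and does not occur in any rule body, so FOLLOW(S) = {$}.
Examining every occurrence of A in a rule body:
  S -> A ) z : A is followed by terminal ')' -> add ')'
  S -> z A b : A is followed by terminal 'b' -> add 'b'
  A -> z z : A does not occur in the body -> contributes nothing
FOLLOW(A) = {), b}
Count: 2

2


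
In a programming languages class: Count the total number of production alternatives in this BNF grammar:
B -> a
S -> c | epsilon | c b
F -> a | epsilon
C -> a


Counting alternatives per rule:
  B: 1 alternative(s)
  S: 3 alternative(s)
  F: 2 alternative(s)
  C: 1 alternative(s)
Sum: 1 + 3 + 2 + 1 = 7

7


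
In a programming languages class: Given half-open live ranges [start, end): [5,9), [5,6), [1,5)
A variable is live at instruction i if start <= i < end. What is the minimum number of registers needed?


Live ranges:
  Var0: [5, 9)
  Var1: [5, 6)
  Var2: [1, 5)
Sweep-line events (position, delta, active):
  pos=1 start -> active=1
  pos=5 end -> active=0
  pos=5 start -> active=1
  pos=5 start -> active=2
  pos=6 end -> active=1
  pos=9 end -> active=0
Maximum simultaneous active: 2
Minimum registers needed: 2

2


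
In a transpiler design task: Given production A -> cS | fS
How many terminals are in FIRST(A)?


Production: A -> cS | fS
Examining each alternative for leading terminals:
  A -> cS : first terminal = 'c'
  A -> fS : first terminal = 'f'
FIRST(A) = {c, f}
Count: 2

2


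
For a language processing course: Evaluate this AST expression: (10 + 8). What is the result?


Expression: (10 + 8)
Evaluating step by step:
  10 + 8 = 18
Result: 18

18


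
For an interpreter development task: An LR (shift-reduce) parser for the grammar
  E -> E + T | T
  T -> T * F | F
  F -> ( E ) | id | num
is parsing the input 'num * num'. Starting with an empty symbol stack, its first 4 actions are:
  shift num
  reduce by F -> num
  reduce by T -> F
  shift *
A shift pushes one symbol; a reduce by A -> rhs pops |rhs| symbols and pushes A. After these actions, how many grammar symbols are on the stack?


Tracking the symbol stack through each action:
  Action 1: shift 'num' : push -> stack = [num] (size 1)
  Action 2: reduce by F -> num : pop 1, push F -> stack = [F] (size 1)
  Action 3: reduce by T -> F : pop 1, push T -> stack = [T] (size 1)
  Action 4: shift '*' : push -> stack = [T, *] (size 2)
Final stack size: 2

2


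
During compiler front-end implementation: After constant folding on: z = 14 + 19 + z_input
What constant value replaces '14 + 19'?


Identifying constant sub-expression:
  Original: z = 14 + 19 + z_input
  14 and 19 are both compile-time constants
  Evaluating: 14 + 19 = 33
  After folding: z = 33 + z_input

33


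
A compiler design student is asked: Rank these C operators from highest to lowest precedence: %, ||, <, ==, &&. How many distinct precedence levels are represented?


Looking up precedence for each operator:
  % -> precedence 6
  || -> precedence 1
  < -> precedence 4
  == -> precedence 3
  && -> precedence 2
Sorted highest to lowest: %, <, ==, &&, ||
Distinct precedence values: [6, 4, 3, 2, 1]
Number of distinct levels: 5

5


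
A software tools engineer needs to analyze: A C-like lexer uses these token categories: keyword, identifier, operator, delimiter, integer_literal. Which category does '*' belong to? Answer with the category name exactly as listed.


Token: '*'
Checking categories:
  identifier: no
  integer_literal: no
  operator: YES
  keyword: no
  delimiter: no
Category: operator

operator


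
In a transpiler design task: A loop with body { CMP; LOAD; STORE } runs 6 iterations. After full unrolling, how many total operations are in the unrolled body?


Loop body operations: CMP, LOAD, STORE (3 ops per iteration)
Unrolling 6 iterations:
  Iteration 1: CMP, LOAD, STORE (3 ops)
  Iteration 2: CMP, LOAD, STORE (3 ops)
  Iteration 3: CMP, LOAD, STORE (3 ops)
  Iteration 4: CMP, LOAD, STORE (3 ops)
  Iteration 5: CMP, LOAD, STORE (3 ops)
  Iteration 6: CMP, LOAD, STORE (3 ops)
Total: 6 iterations * 3 ops/iter = 18 operations

18


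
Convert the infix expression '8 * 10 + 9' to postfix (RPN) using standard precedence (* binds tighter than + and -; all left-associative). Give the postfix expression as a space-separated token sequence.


Applying the shunting-yard algorithm:
  Operand 8 -> output
  Push '*' onto operator stack -> op-stack: [*]
  Operand 10 -> output
  See '+' (prec 1); top '*' (prec 2) >= it -> pop '*' to output
  Push '+' onto operator stack -> op-stack: [+]
  Operand 9 -> output
  End of input: pop '+' to output
Postfix result: 8 10 * 9 +

8 10 * 9 +


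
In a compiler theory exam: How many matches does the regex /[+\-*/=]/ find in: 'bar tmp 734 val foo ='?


Pattern: /[+\-*/=]/ (operators)
Input: 'bar tmp 734 val foo ='
Scanning for matches:
  Match 1: '='
Total matches: 1

1


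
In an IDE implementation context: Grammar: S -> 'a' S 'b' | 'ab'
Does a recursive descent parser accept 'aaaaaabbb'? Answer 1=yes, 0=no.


Grammar accepts strings of the form a^n b^n (n >= 1)
Word: 'aaaaaabbb'
Counting: 6 a's and 3 b's
Check: 6 == 3? No
Mismatch: a-count != b-count
Rejected

0


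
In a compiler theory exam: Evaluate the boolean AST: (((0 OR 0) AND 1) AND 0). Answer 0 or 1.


Step 1: Evaluate inner node
  0 OR 0 = 0
Step 2: Evaluate next node
  0 AND 1 = 0
Step 3: Evaluate root node
  0 AND 0 = 0

0


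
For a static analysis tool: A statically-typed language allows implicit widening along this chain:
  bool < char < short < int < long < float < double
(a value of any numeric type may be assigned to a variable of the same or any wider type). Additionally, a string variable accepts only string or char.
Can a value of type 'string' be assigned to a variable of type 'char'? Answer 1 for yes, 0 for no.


Target variable type: char
Source value type: string
Rule: string cannot widen to any numeric type
Result: 0

0


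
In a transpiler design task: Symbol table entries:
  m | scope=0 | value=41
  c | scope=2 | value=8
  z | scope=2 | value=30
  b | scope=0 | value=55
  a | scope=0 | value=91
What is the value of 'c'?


Searching symbol table for 'c':
  m | scope=0 | value=41
  c | scope=2 | value=8 <- MATCH
  z | scope=2 | value=30
  b | scope=0 | value=55
  a | scope=0 | value=91
Found 'c' at scope 2 with value 8

8


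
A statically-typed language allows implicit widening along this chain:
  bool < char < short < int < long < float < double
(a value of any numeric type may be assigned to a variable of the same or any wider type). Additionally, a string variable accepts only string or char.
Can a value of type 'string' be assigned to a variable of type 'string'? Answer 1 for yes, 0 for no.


Target variable type: string
Source value type: string
Rule: string accepts only {string, char}
  source 'string' in {string, char}? Yes
Result: 1

1


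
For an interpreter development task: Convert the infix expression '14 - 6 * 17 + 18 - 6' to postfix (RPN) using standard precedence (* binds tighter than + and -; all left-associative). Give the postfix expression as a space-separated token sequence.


Applying the shunting-yard algorithm:
  Operand 14 -> output
  Push '-' onto operator stack -> op-stack: [-]
  Operand 6 -> output
  Push '*' onto operator stack -> op-stack: [-, *]
  Operand 17 -> output
  See '+' (prec 1); top '*' (prec 2) >= it -> pop '*' to output
  See '+' (prec 1); top '-' (prec 1) >= it -> pop '-' to output
  Push '+' onto operator stack -> op-stack: [+]
  Operand 18 -> output
  See '-' (prec 1); top '+' (prec 1) >= it -> pop '+' to output
  Push '-' onto operator stack -> op-stack: [-]
  Operand 6 -> output
  End of input: pop '-' to output
Postfix result: 14 6 17 * - 18 + 6 -

14 6 17 * - 18 + 6 -


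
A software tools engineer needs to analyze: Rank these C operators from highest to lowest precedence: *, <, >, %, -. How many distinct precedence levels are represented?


Looking up precedence for each operator:
  * -> precedence 6
  < -> precedence 4
  > -> precedence 4
  % -> precedence 6
  - -> precedence 5
Sorted highest to lowest: *, %, -, <, >
Distinct precedence values: [6, 5, 4]
Number of distinct levels: 3

3


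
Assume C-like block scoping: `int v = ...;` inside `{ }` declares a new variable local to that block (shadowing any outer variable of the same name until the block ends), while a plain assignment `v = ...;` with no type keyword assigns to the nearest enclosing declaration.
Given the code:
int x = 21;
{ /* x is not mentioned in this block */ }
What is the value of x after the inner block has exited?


Analyzing scoping rules:
Outer scope: declares x = 21
Inner block: x is neither redeclared nor assigned -> unchanged
After the block -> 21
Result: 21

21


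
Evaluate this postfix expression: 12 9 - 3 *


Processing tokens left to right:
Push 12, Push 9
Pop 12 and 9, compute 12 - 9 = 3, push 3
Push 3
Pop 3 and 3, compute 3 * 3 = 9, push 9
Stack result: 9

9


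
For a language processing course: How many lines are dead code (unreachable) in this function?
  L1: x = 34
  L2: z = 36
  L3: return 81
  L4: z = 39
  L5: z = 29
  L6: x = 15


Analyzing control flow:
  L1: reachable (before return)
  L2: reachable (before return)
  L3: reachable (return statement)
  L4: DEAD (after return at L3)
  L5: DEAD (after return at L3)
  L6: DEAD (after return at L3)
Return at L3, total lines = 6
Dead lines: L4 through L6
Count: 3

3


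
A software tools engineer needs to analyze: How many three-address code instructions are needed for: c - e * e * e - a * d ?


Expression: c - e * e * e - a * d
Generating three-address code (respecting * over +/- precedence):
  Instruction 1: t1 = e * e
  Instruction 2: t2 = t1 * e
  Instruction 3: t3 = a * d
  Instruction 4: t4 = c - t2
  Instruction 5: t5 = t4 - t3
Total instructions: 5

5


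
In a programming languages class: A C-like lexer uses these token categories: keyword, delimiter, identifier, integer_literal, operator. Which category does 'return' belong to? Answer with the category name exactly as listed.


Token: 'return'
Checking categories:
  identifier: no
  integer_literal: no
  operator: no
  keyword: YES
  delimiter: no
Category: keyword

keyword


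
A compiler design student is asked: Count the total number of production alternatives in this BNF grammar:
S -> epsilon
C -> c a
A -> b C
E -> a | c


Counting alternatives per rule:
  S: 1 alternative(s)
  C: 1 alternative(s)
  A: 1 alternative(s)
  E: 2 alternative(s)
Sum: 1 + 1 + 1 + 2 = 5

5


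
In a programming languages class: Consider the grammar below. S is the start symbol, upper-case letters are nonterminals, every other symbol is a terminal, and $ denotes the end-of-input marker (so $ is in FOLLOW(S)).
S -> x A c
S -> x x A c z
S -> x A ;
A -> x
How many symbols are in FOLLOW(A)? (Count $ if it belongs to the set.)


S is the start symbol and does not occur in any rule body, so FOLLOW(S) = {$}.
Examining every occurrence of A in a rule body:
  S -> x A c : A is followed by terminal 'c' -> add 'c'
  S -> x x A c z : A is followed by terminal 'c' -> add 'c' (already in the set)
  S -> x A ; : A is followed by terminal ';' -> add ';'
  A -> x : A does not occur in the body -> contributes nothing
FOLLOW(A) = {;, c}
Count: 2

2


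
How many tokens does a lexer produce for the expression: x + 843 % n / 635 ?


Scanning 'x + 843 % n / 635'
Token 1: 'x' -> identifier
Token 2: '+' -> operator
Token 3: '843' -> integer_literal
Token 4: '%' -> operator
Token 5: 'n' -> identifier
Token 6: '/' -> operator
Token 7: '635' -> integer_literal
Total tokens: 7

7


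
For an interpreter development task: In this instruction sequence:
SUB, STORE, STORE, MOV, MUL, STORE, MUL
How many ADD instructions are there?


Scanning instruction sequence for ADD:
  Position 1: SUB
  Position 2: STORE
  Position 3: STORE
  Position 4: MOV
  Position 5: MUL
  Position 6: STORE
  Position 7: MUL
Matches at positions: []
Total ADD count: 0

0


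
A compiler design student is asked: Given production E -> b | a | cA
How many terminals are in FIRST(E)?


Production: E -> b | a | cA
Examining each alternative for leading terminals:
  E -> b : first terminal = 'b'
  E -> a : first terminal = 'a'
  E -> cA : first terminal = 'c'
FIRST(E) = {a, b, c}
Count: 3

3


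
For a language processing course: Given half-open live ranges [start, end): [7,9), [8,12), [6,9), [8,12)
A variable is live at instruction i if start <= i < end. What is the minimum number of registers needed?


Live ranges:
  Var0: [7, 9)
  Var1: [8, 12)
  Var2: [6, 9)
  Var3: [8, 12)
Sweep-line events (position, delta, active):
  pos=6 start -> active=1
  pos=7 start -> active=2
  pos=8 start -> active=3
  pos=8 start -> active=4
  pos=9 end -> active=3
  pos=9 end -> active=2
  pos=12 end -> active=1
  pos=12 end -> active=0
Maximum simultaneous active: 4
Minimum registers needed: 4

4


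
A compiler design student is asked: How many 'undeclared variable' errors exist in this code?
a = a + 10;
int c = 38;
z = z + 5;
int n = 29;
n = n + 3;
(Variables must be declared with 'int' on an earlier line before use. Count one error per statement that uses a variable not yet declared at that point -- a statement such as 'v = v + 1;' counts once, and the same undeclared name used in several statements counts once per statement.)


Scanning code line by line:
  Line 1: use 'a' -> ERROR (undeclared)
  Line 2: declare 'c' -> declared = ['c']
  Line 3: use 'z' -> ERROR (undeclared)
  Line 4: declare 'n' -> declared = ['c', 'n']
  Line 5: use 'n' -> OK (declared)
Total undeclared variable errors: 2

2


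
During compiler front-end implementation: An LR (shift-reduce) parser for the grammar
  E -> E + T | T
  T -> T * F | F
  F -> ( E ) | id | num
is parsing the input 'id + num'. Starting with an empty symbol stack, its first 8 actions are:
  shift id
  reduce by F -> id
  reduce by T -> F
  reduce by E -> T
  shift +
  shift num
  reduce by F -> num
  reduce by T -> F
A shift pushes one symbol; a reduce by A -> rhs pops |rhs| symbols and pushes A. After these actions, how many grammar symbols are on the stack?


Tracking the symbol stack through each action:
  Action 1: shift 'id' : push -> stack = [id] (size 1)
  Action 2: reduce by F -> id : pop 1, push F -> stack = [F] (size 1)
  Action 3: reduce by T -> F : pop 1, push T -> stack = [T] (size 1)
  Action 4: reduce by E -> T : pop 1, push E -> stack = [E] (size 1)
  Action 5: shift '+' : push -> stack = [E, +] (size 2)
  Action 6: shift 'num' : push -> stack = [E, +, num] (size 3)
  Action 7: reduce by F -> num : pop 1, push F -> stack = [E, +, F] (size 3)
  Action 8: reduce by T -> F : pop 1, push T -> stack = [E, +, T] (size 3)
Final stack size: 3

3


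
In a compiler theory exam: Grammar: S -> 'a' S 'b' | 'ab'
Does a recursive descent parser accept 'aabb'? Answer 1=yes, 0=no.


Grammar accepts strings of the form a^n b^n (n >= 1)
Word: 'aabb'
Counting: 2 a's and 2 b's
Check: 2 == 2? Yes
Derivation (S -> aSb applied 1 time(s), then S -> ab): S => aSb => aabb
Accepted

1


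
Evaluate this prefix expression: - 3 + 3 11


Parsing prefix expression: - 3 + 3 11
Step 1: Innermost operation '+ 3 11'
  3 + 11 = 14
Step 2: Outer operation '- 3 [14]'
  3 - 14 = -11

-11


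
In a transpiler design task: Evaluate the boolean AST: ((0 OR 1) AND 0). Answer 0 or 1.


Step 1: Evaluate inner node
  0 OR 1 = 1
Step 2: Evaluate root node
  1 AND 0 = 0

0


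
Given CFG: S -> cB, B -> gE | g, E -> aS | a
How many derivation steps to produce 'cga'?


Grammar: S -> cB, B -> gE | g, E -> aS | a
Deriving 'cga':
Step 1: S -> cB => cB
Step 2: B -> gE => cgE
Step 3: E -> a => cga
Total derivation steps: 3

3


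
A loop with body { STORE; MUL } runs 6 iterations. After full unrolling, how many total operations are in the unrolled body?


Loop body operations: STORE, MUL (2 ops per iteration)
Unrolling 6 iterations:
  Iteration 1: STORE, MUL (2 ops)
  Iteration 2: STORE, MUL (2 ops)
  Iteration 3: STORE, MUL (2 ops)
  Iteration 4: STORE, MUL (2 ops)
  Iteration 5: STORE, MUL (2 ops)
  Iteration 6: STORE, MUL (2 ops)
Total: 6 iterations * 2 ops/iter = 12 operations

12


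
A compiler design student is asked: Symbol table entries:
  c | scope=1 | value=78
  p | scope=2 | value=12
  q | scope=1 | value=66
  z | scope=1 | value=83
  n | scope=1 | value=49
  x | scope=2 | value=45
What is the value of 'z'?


Searching symbol table for 'z':
  c | scope=1 | value=78
  p | scope=2 | value=12
  q | scope=1 | value=66
  z | scope=1 | value=83 <- MATCH
  n | scope=1 | value=49
  x | scope=2 | value=45
Found 'z' at scope 1 with value 83

83


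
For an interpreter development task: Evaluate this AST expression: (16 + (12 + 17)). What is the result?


Expression: (16 + (12 + 17))
Evaluating step by step:
  12 + 17 = 29
  16 + 29 = 45
Result: 45

45


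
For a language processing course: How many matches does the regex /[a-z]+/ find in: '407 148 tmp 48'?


Pattern: /[a-z]+/ (identifiers)
Input: '407 148 tmp 48'
Scanning for matches:
  Match 1: 'tmp'
Total matches: 1

1


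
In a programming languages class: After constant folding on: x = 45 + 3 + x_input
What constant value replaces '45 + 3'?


Identifying constant sub-expression:
  Original: x = 45 + 3 + x_input
  45 and 3 are both compile-time constants
  Evaluating: 45 + 3 = 48
  After folding: x = 48 + x_input

48


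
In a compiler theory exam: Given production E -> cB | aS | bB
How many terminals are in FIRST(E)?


Production: E -> cB | aS | bB
Examining each alternative for leading terminals:
  E -> cB : first terminal = 'c'
  E -> aS : first terminal = 'a'
  E -> bB : first terminal = 'b'
FIRST(E) = {a, b, c}
Count: 3

3


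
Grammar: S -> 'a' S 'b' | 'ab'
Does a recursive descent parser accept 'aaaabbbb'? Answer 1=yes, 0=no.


Grammar accepts strings of the form a^n b^n (n >= 1)
Word: 'aaaabbbb'
Counting: 4 a's and 4 b's
Check: 4 == 4? Yes
Derivation (S -> aSb applied 3 time(s), then S -> ab): S => aSb => aaSbb => aaaSbbb => aaaabbbb
Accepted

1


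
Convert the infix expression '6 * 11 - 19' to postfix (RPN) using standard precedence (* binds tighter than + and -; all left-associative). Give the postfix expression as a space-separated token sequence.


Applying the shunting-yard algorithm:
  Operand 6 -> output
  Push '*' onto operator stack -> op-stack: [*]
  Operand 11 -> output
  See '-' (prec 1); top '*' (prec 2) >= it -> pop '*' to output
  Push '-' onto operator stack -> op-stack: [-]
  Operand 19 -> output
  End of input: pop '-' to output
Postfix result: 6 11 * 19 -

6 11 * 19 -


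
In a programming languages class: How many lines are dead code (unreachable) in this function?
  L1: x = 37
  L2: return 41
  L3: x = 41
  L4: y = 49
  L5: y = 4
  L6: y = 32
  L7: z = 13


Analyzing control flow:
  L1: reachable (before return)
  L2: reachable (return statement)
  L3: DEAD (after return at L2)
  L4: DEAD (after return at L2)
  L5: DEAD (after return at L2)
  L6: DEAD (after return at L2)
  L7: DEAD (after return at L2)
Return at L2, total lines = 7
Dead lines: L3 through L7
Count: 5

5


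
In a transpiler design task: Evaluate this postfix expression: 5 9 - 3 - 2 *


Processing tokens left to right:
Push 5, Push 9
Pop 5 and 9, compute 5 - 9 = -4, push -4
Push 3
Pop -4 and 3, compute -4 - 3 = -7, push -7
Push 2
Pop -7 and 2, compute -7 * 2 = -14, push -14
Stack result: -14

-14


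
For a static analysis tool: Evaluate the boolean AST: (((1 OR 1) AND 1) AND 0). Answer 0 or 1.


Step 1: Evaluate inner node
  1 OR 1 = 1
Step 2: Evaluate next node
  1 AND 1 = 1
Step 3: Evaluate root node
  1 AND 0 = 0

0


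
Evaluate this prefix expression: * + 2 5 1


Parsing prefix expression: * + 2 5 1
Step 1: Innermost operation '+ 2 5'
  2 + 5 = 7
Step 2: Outer operation '* [7] 1'
  7 * 1 = 7

7


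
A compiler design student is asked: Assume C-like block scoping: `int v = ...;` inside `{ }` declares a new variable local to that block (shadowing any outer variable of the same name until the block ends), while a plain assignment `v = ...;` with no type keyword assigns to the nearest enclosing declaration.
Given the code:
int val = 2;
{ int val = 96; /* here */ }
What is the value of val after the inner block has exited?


Analyzing scoping rules:
Outer scope: declares val = 2
Inner block: 'int val = 96;' declares a NEW val that shadows the outer one
When the block exits the inner val goes out of scope; the outer val was never modified -> 2
Result: 2

2


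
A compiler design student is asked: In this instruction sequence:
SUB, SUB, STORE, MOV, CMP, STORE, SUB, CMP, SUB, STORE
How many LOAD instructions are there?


Scanning instruction sequence for LOAD:
  Position 1: SUB
  Position 2: SUB
  Position 3: STORE
  Position 4: MOV
  Position 5: CMP
  Position 6: STORE
  Position 7: SUB
  Position 8: CMP
  Position 9: SUB
  Position 10: STORE
Matches at positions: []
Total LOAD count: 0

0


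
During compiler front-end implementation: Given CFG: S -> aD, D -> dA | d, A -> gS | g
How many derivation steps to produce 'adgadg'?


Grammar: S -> aD, D -> dA | d, A -> gS | g
Deriving 'adgadg':
Step 1: S -> aD => aD
Step 2: D -> dA => adA
Step 3: A -> gS => adgS
Step 4: S -> aD => adgaD
Step 5: D -> dA => adgadA
Step 6: A -> g => adgadg
Total derivation steps: 6

6


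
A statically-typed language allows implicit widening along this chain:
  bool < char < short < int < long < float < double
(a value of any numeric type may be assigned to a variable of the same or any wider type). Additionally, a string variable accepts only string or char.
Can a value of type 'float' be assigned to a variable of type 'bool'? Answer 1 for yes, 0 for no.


Target variable type: bool
Source value type: float
Numeric ranks: float=5, bool=0
Widening allowed iff rank(source) <= rank(target): 5 <= 0? No
Result: 0

0


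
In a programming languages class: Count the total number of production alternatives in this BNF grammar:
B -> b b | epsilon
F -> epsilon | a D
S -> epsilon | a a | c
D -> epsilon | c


Counting alternatives per rule:
  B: 2 alternative(s)
  F: 2 alternative(s)
  S: 3 alternative(s)
  D: 2 alternative(s)
Sum: 2 + 2 + 3 + 2 = 9

9


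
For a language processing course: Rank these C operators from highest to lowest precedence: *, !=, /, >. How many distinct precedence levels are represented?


Looking up precedence for each operator:
  * -> precedence 6
  != -> precedence 3
  / -> precedence 6
  > -> precedence 4
Sorted highest to lowest: *, /, >, !=
Distinct precedence values: [6, 4, 3]
Number of distinct levels: 3

3


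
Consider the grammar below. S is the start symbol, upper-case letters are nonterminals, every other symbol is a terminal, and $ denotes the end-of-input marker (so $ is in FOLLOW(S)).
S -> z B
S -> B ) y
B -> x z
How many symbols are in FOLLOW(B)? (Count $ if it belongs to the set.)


S is the start symbol and does not occur in any rule body, so FOLLOW(S) = {$}.
Examining every occurrence of B in a rule body:
  S -> z B : B is at the right end -> add FOLLOW(S) = {$}
  S -> B ) y : B is followed by terminal ')' -> add ')'
  B -> x z : B does not occur in the body -> contributes nothing
FOLLOW(B) = {), $}
Count: 2

2


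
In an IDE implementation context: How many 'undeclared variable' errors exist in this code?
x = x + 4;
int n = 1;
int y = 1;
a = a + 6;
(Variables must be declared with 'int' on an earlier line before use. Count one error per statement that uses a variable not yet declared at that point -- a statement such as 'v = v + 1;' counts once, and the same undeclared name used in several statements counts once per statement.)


Scanning code line by line:
  Line 1: use 'x' -> ERROR (undeclared)
  Line 2: declare 'n' -> declared = ['n']
  Line 3: declare 'y' -> declared = ['n', 'y']
  Line 4: use 'a' -> ERROR (undeclared)
Total undeclared variable errors: 2

2


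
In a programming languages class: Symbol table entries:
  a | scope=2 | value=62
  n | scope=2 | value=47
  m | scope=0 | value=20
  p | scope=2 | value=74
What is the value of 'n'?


Searching symbol table for 'n':
  a | scope=2 | value=62
  n | scope=2 | value=47 <- MATCH
  m | scope=0 | value=20
  p | scope=2 | value=74
Found 'n' at scope 2 with value 47

47


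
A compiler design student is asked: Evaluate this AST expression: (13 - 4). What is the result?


Expression: (13 - 4)
Evaluating step by step:
  13 - 4 = 9
Result: 9

9


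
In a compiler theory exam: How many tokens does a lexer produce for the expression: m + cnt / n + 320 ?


Scanning 'm + cnt / n + 320'
Token 1: 'm' -> identifier
Token 2: '+' -> operator
Token 3: 'cnt' -> identifier
Token 4: '/' -> operator
Token 5: 'n' -> identifier
Token 6: '+' -> operator
Token 7: '320' -> integer_literal
Total tokens: 7

7


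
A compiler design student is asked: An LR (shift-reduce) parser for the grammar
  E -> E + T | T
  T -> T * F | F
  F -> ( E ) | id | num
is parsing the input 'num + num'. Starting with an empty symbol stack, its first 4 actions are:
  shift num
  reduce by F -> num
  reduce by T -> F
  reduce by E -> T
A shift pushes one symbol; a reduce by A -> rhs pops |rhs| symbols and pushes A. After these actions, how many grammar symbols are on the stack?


Tracking the symbol stack through each action:
  Action 1: shift 'num' : push -> stack = [num] (size 1)
  Action 2: reduce by F -> num : pop 1, push F -> stack = [F] (size 1)
  Action 3: reduce by T -> F : pop 1, push T -> stack = [T] (size 1)
  Action 4: reduce by E -> T : pop 1, push E -> stack = [E] (size 1)
Final stack size: 1

1


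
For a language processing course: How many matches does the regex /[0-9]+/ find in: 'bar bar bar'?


Pattern: /[0-9]+/ (int literals)
Input: 'bar bar bar'
Scanning for matches:
Total matches: 0

0


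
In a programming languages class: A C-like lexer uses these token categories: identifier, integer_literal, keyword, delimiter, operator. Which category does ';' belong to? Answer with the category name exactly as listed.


Token: ';'
Checking categories:
  identifier: no
  integer_literal: no
  operator: no
  keyword: no
  delimiter: YES
Category: delimiter

delimiter


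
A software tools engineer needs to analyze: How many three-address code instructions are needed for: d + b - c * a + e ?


Expression: d + b - c * a + e
Generating three-address code (respecting * over +/- precedence):
  Instruction 1: t1 = c * a
  Instruction 2: t2 = d + b
  Instruction 3: t3 = t2 - t1
  Instruction 4: t4 = t3 + e
Total instructions: 4

4


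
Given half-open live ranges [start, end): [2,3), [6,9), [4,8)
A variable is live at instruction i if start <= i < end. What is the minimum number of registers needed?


Live ranges:
  Var0: [2, 3)
  Var1: [6, 9)
  Var2: [4, 8)
Sweep-line events (position, delta, active):
  pos=2 start -> active=1
  pos=3 end -> active=0
  pos=4 start -> active=1
  pos=6 start -> active=2
  pos=8 end -> active=1
  pos=9 end -> active=0
Maximum simultaneous active: 2
Minimum registers needed: 2

2


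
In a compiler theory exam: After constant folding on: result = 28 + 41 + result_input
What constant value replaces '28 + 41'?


Identifying constant sub-expression:
  Original: result = 28 + 41 + result_input
  28 and 41 are both compile-time constants
  Evaluating: 28 + 41 = 69
  After folding: result = 69 + result_input

69


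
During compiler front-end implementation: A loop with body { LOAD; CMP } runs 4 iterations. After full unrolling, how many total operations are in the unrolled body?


Loop body operations: LOAD, CMP (2 ops per iteration)
Unrolling 4 iterations:
  Iteration 1: LOAD, CMP (2 ops)
  Iteration 2: LOAD, CMP (2 ops)
  Iteration 3: LOAD, CMP (2 ops)
  Iteration 4: LOAD, CMP (2 ops)
Total: 4 iterations * 2 ops/iter = 8 operations

8


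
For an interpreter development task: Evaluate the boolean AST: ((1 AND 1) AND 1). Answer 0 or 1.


Step 1: Evaluate inner node
  1 AND 1 = 1
Step 2: Evaluate root node
  1 AND 1 = 1

1


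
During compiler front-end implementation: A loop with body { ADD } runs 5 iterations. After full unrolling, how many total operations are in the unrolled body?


Loop body operations: ADD (1 op per iteration)
Unrolling 5 iterations:
  Iteration 1: ADD (1 ops)
  Iteration 2: ADD (1 ops)
  Iteration 3: ADD (1 ops)
  Iteration 4: ADD (1 ops)
  Iteration 5: ADD (1 ops)
Total: 5 iterations * 1 ops/iter = 5 operations

5


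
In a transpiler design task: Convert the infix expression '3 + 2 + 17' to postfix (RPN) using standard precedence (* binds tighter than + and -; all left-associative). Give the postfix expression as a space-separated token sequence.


Applying the shunting-yard algorithm:
  Operand 3 -> output
  Push '+' onto operator stack -> op-stack: [+]
  Operand 2 -> output
  See '+' (prec 1); top '+' (prec 1) >= it -> pop '+' to output
  Push '+' onto operator stack -> op-stack: [+]
  Operand 17 -> output
  End of input: pop '+' to output
Postfix result: 3 2 + 17 +

3 2 + 17 +


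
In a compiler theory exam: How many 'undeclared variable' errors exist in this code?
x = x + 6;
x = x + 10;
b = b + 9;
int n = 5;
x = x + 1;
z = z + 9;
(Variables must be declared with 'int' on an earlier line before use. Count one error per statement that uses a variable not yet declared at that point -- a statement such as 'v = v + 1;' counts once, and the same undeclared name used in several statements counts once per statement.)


Scanning code line by line:
  Line 1: use 'x' -> ERROR (undeclared)
  Line 2: use 'x' -> ERROR (undeclared)
  Line 3: use 'b' -> ERROR (undeclared)
  Line 4: declare 'n' -> declared = ['n']
  Line 5: use 'x' -> ERROR (undeclared)
  Line 6: use 'z' -> ERROR (undeclared)
Total undeclared variable errors: 5

5


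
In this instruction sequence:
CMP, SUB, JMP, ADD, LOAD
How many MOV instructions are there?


Scanning instruction sequence for MOV:
  Position 1: CMP
  Position 2: SUB
  Position 3: JMP
  Position 4: ADD
  Position 5: LOAD
Matches at positions: []
Total MOV count: 0

0


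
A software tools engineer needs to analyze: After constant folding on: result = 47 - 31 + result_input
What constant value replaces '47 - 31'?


Identifying constant sub-expression:
  Original: result = 47 - 31 + result_input
  47 and 31 are both compile-time constants
  Evaluating: 47 - 31 = 16
  After folding: result = 16 + result_input

16


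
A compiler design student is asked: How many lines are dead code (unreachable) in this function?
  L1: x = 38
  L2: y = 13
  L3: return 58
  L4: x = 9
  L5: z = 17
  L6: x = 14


Analyzing control flow:
  L1: reachable (before return)
  L2: reachable (before return)
  L3: reachable (return statement)
  L4: DEAD (after return at L3)
  L5: DEAD (after return at L3)
  L6: DEAD (after return at L3)
Return at L3, total lines = 6
Dead lines: L4 through L6
Count: 3

3


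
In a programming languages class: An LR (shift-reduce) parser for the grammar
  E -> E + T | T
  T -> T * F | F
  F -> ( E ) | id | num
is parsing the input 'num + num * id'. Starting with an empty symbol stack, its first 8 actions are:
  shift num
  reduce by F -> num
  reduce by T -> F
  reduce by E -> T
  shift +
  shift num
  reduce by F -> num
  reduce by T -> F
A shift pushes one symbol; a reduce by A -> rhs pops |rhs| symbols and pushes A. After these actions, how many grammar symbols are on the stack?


Tracking the symbol stack through each action:
  Action 1: shift 'num' : push -> stack = [num] (size 1)
  Action 2: reduce by F -> num : pop 1, push F -> stack = [F] (size 1)
  Action 3: reduce by T -> F : pop 1, push T -> stack = [T] (size 1)
  Action 4: reduce by E -> T : pop 1, push E -> stack = [E] (size 1)
  Action 5: shift '+' : push -> stack = [E, +] (size 2)
  Action 6: shift 'num' : push -> stack = [E, +, num] (size 3)
  Action 7: reduce by F -> num : pop 1, push F -> stack = [E, +, F] (size 3)
  Action 8: reduce by T -> F : pop 1, push T -> stack = [E, +, T] (size 3)
Final stack size: 3

3


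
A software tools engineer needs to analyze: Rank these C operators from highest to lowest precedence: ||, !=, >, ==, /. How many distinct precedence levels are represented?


Looking up precedence for each operator:
  || -> precedence 1
  != -> precedence 3
  > -> precedence 4
  == -> precedence 3
  / -> precedence 6
Sorted highest to lowest: /, >, !=, ==, ||
Distinct precedence values: [6, 4, 3, 1]
Number of distinct levels: 4

4


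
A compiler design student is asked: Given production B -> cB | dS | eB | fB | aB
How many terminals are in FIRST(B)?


Production: B -> cB | dS | eB | fB | aB
Examining each alternative for leading terminals:
  B -> cB : first terminal = 'c'
  B -> dS : first terminal = 'd'
  B -> eB : first terminal = 'e'
  B -> fB : first terminal = 'f'
  B -> aB : first terminal = 'a'
FIRST(B) = {a, c, d, e, f}
Count: 5

5


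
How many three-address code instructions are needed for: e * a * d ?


Expression: e * a * d
Generating three-address code (respecting * over +/- precedence):
  Instruction 1: t1 = e * a
  Instruction 2: t2 = t1 * d
Total instructions: 2

2


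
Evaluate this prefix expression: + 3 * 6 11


Parsing prefix expression: + 3 * 6 11
Step 1: Innermost operation '* 6 11'
  6 * 11 = 66
Step 2: Outer operation '+ 3 [66]'
  3 + 66 = 69

69


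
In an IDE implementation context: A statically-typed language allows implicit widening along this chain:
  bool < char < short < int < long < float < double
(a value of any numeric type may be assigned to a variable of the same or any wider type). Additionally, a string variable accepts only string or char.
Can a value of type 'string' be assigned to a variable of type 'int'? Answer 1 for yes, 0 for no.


Target variable type: int
Source value type: string
Rule: string cannot widen to any numeric type
Result: 0

0
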